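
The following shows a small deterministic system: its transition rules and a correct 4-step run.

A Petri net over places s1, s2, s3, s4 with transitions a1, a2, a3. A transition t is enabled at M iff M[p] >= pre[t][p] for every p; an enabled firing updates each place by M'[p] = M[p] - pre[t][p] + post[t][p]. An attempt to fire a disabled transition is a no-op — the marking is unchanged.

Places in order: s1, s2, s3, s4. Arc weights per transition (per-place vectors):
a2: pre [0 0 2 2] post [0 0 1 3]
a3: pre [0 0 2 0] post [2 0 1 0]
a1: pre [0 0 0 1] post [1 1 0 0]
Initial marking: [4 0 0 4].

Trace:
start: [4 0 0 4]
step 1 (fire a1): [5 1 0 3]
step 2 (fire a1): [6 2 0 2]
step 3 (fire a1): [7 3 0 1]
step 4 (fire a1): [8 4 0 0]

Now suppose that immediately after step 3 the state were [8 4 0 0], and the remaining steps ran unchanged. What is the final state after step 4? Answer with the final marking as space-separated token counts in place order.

8 4 0 0

state after step 3 := [8 4 0 0]
step 4 (fire a1): [8 4 0 0]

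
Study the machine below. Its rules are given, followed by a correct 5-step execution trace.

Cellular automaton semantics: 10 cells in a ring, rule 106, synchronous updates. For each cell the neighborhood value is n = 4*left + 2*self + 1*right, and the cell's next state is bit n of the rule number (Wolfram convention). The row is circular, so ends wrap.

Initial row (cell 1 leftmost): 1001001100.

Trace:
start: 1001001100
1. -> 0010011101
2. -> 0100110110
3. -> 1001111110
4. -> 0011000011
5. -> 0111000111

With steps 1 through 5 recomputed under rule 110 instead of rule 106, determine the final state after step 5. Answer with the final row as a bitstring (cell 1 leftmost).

(re-executing steps 1..5 under rule 110; state before step 1: 1001001100)
1. -> 1011011101
2. -> 1111110111
3. -> 0000011100
4. -> 0000110100
5. -> 0001111100

0001111100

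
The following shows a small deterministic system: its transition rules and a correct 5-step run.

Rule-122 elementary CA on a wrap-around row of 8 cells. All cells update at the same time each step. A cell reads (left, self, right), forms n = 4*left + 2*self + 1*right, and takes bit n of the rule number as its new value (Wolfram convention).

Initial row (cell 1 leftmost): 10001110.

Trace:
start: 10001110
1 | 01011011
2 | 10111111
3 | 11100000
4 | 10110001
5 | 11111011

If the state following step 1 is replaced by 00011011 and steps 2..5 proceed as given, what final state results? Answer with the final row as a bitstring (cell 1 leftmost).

11111011

state after step 1 := 00011011
2 | 10111111
3 | 11100000
4 | 10110001
5 | 11111011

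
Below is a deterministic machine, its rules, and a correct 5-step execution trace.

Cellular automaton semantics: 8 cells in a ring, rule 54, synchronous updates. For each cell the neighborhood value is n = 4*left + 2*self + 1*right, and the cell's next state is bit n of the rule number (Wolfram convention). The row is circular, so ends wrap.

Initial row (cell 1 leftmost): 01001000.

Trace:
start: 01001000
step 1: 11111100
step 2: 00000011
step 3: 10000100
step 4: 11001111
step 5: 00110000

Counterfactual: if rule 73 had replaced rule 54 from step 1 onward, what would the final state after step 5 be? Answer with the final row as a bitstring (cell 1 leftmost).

(re-executing steps 1..5 under rule 73; state before step 1: 01001000)
step 1: 00000011
step 2: 01111011
step 3: 01001011
step 4: 00000011
step 5: 01111011

01111011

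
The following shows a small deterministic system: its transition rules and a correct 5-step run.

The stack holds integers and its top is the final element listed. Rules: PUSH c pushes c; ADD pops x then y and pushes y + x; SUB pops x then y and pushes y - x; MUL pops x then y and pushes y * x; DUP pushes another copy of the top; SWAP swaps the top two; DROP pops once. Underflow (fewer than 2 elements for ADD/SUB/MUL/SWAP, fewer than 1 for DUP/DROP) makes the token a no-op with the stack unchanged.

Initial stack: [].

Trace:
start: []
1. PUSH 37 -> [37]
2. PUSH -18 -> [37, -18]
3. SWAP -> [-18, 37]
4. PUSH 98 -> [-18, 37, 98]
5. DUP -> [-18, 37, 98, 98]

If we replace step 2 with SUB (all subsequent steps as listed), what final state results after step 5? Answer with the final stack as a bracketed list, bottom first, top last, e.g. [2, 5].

(re-executing from step 2 with the substitution; state before step 2: [37])
2. SUB -> [37]
3. SWAP -> [37]
4. PUSH 98 -> [37, 98]
5. DUP -> [37, 98, 98]

[37, 98, 98]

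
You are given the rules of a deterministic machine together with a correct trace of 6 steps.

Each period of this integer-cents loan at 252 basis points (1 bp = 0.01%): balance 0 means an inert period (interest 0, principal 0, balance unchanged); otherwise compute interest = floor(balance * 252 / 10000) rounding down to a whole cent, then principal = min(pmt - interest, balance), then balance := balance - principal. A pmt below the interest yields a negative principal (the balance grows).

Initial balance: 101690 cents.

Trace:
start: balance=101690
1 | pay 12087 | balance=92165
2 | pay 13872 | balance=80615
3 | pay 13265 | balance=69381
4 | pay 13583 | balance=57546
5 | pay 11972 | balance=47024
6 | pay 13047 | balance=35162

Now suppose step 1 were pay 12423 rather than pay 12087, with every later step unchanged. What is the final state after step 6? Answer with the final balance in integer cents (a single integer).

34781

(re-executing from step 1 with the substitution; state before step 1: balance=101690)
1 | pay 12423 | balance=91829
2 | pay 13872 | balance=80271
3 | pay 13265 | balance=69028
4 | pay 13583 | balance=57184
5 | pay 11972 | balance=46653
6 | pay 13047 | balance=34781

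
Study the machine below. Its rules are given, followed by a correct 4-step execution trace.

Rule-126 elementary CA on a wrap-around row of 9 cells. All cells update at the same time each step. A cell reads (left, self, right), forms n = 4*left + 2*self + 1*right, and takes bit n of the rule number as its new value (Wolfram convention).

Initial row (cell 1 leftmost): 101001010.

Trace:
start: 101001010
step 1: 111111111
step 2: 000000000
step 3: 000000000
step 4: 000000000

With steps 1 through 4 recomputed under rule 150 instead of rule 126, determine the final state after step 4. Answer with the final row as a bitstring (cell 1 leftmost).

(re-executing steps 1..4 under rule 150; state before step 1: 101001010)
step 1: 101111010
step 2: 100110010
step 3: 111001110
step 4: 010110100

010110100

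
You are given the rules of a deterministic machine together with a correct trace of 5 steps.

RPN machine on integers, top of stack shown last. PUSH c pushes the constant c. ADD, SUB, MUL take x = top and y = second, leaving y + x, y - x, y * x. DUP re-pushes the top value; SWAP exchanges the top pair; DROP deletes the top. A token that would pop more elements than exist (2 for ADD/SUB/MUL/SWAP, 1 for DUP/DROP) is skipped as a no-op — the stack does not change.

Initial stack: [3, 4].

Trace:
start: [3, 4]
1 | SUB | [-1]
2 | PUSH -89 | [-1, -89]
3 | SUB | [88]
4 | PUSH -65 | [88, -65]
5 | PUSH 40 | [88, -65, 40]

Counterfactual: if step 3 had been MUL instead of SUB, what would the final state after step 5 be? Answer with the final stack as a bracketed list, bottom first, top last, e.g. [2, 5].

(re-executing from step 3 with the substitution; state before step 3: [-1, -89])
3 | MUL | [89]
4 | PUSH -65 | [89, -65]
5 | PUSH 40 | [89, -65, 40]

[89, -65, 40]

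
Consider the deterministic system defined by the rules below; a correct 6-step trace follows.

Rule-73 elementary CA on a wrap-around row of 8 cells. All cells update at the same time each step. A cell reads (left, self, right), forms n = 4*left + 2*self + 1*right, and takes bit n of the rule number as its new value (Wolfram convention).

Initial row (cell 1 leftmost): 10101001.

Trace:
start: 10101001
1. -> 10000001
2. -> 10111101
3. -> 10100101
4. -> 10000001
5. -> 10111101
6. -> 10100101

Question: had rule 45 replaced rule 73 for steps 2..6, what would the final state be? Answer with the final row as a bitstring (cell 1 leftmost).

(re-executing steps 2..6 under rule 45; state before step 2: 10000001)
2. -> 00111101
3. -> 00100011
4. -> 00101010
5. -> 10111110
6. -> 11100001

11100001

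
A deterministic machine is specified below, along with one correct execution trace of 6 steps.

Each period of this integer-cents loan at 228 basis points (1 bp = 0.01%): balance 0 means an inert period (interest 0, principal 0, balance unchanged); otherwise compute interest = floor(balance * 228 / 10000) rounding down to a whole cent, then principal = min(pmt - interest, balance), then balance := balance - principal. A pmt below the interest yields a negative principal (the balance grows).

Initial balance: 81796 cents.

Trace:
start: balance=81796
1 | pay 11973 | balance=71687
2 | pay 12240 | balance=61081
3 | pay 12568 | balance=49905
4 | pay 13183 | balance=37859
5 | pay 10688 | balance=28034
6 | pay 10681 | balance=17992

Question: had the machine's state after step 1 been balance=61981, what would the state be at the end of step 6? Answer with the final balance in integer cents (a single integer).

7129

state after step 1 := balance=61981
2 | pay 12240 | balance=51154
3 | pay 12568 | balance=39752
4 | pay 13183 | balance=27475
5 | pay 10688 | balance=17413
6 | pay 10681 | balance=7129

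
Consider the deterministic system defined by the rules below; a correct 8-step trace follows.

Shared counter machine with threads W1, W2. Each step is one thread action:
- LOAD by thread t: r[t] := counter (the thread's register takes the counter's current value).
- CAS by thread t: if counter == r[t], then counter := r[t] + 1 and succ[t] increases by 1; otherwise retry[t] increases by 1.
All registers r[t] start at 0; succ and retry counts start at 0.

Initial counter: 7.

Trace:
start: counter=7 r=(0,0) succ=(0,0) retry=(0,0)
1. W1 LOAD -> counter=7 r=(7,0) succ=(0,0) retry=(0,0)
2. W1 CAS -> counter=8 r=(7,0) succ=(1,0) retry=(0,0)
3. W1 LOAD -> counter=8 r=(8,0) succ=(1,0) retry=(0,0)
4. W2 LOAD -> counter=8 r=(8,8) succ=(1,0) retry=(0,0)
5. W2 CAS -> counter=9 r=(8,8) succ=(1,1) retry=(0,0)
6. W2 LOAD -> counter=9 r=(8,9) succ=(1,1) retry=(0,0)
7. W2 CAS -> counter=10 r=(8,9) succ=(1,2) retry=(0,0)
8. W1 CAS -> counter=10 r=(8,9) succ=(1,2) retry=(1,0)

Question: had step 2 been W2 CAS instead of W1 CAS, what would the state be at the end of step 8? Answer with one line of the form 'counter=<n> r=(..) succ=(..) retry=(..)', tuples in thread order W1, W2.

(re-executing from step 2 with the substitution; state before step 2: counter=7 r=(7,0) succ=(0,0) retry=(0,0))
2. W2 CAS -> counter=7 r=(7,0) succ=(0,0) retry=(0,1)
3. W1 LOAD -> counter=7 r=(7,0) succ=(0,0) retry=(0,1)
4. W2 LOAD -> counter=7 r=(7,7) succ=(0,0) retry=(0,1)
5. W2 CAS -> counter=8 r=(7,7) succ=(0,1) retry=(0,1)
6. W2 LOAD -> counter=8 r=(7,8) succ=(0,1) retry=(0,1)
7. W2 CAS -> counter=9 r=(7,8) succ=(0,2) retry=(0,1)
8. W1 CAS -> counter=9 r=(7,8) succ=(0,2) retry=(1,1)

counter=9 r=(7,8) succ=(0,2) retry=(1,1)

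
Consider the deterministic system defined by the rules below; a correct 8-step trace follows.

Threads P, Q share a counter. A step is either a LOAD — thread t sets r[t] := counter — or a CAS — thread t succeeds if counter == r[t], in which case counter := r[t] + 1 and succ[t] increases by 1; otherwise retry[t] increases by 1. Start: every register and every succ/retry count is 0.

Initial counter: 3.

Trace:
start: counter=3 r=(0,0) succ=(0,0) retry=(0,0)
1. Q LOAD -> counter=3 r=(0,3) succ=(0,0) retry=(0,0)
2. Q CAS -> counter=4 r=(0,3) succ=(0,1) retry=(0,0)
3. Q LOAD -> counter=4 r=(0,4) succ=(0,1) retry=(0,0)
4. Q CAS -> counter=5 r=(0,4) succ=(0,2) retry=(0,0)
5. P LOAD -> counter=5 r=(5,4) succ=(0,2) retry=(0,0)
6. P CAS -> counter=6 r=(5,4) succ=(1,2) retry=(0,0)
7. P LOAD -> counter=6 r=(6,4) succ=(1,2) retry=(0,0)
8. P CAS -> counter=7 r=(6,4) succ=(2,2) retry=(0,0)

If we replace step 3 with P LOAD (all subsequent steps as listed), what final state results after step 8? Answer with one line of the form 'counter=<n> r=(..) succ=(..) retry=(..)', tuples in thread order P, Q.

counter=6 r=(5,3) succ=(2,1) retry=(0,1)

(re-executing from step 3 with the substitution; state before step 3: counter=4 r=(0,3) succ=(0,1) retry=(0,0))
3. P LOAD -> counter=4 r=(4,3) succ=(0,1) retry=(0,0)
4. Q CAS -> counter=4 r=(4,3) succ=(0,1) retry=(0,1)
5. P LOAD -> counter=4 r=(4,3) succ=(0,1) retry=(0,1)
6. P CAS -> counter=5 r=(4,3) succ=(1,1) retry=(0,1)
7. P LOAD -> counter=5 r=(5,3) succ=(1,1) retry=(0,1)
8. P CAS -> counter=6 r=(5,3) succ=(2,1) retry=(0,1)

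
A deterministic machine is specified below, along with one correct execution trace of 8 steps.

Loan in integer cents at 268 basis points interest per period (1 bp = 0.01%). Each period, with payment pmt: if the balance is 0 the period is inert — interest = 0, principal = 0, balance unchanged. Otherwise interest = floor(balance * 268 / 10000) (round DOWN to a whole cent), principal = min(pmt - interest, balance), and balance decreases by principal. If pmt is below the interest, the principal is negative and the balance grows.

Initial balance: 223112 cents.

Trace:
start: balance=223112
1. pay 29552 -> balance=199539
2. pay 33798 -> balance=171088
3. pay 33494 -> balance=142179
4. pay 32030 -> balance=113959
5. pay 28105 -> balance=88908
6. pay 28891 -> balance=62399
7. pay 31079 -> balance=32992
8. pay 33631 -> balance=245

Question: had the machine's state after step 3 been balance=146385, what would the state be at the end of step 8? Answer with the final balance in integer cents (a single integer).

state after step 3 := balance=146385
4. pay 32030 -> balance=118278
5. pay 28105 -> balance=93342
6. pay 28891 -> balance=66952
7. pay 31079 -> balance=37667
8. pay 33631 -> balance=5045

5045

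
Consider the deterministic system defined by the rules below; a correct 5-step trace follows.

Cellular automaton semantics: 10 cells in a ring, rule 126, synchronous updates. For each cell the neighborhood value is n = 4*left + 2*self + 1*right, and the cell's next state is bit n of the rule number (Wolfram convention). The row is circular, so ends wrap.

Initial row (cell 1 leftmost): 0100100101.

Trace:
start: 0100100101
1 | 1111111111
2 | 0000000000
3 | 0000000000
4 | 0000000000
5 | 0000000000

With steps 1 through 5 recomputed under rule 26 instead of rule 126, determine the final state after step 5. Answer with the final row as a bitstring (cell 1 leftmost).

(re-executing steps 1..5 under rule 26; state before step 1: 0100100101)
1 | 0011011000
2 | 0110010100
3 | 1101100010
4 | 1001010100
5 | 0110000011

0110000011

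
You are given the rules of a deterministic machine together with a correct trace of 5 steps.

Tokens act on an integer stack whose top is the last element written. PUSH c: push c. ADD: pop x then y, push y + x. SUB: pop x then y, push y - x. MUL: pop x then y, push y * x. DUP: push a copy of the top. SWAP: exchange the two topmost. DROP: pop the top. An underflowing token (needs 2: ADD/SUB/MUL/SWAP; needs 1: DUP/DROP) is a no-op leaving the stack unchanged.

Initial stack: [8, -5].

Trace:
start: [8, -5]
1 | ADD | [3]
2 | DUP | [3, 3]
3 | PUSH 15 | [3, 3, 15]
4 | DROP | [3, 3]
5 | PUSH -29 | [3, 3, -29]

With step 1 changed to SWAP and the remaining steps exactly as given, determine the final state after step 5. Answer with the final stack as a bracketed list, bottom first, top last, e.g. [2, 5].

[-5, 8, 8, -29]

(re-executing from step 1 with the substitution; state before step 1: [8, -5])
1 | SWAP | [-5, 8]
2 | DUP | [-5, 8, 8]
3 | PUSH 15 | [-5, 8, 8, 15]
4 | DROP | [-5, 8, 8]
5 | PUSH -29 | [-5, 8, 8, -29]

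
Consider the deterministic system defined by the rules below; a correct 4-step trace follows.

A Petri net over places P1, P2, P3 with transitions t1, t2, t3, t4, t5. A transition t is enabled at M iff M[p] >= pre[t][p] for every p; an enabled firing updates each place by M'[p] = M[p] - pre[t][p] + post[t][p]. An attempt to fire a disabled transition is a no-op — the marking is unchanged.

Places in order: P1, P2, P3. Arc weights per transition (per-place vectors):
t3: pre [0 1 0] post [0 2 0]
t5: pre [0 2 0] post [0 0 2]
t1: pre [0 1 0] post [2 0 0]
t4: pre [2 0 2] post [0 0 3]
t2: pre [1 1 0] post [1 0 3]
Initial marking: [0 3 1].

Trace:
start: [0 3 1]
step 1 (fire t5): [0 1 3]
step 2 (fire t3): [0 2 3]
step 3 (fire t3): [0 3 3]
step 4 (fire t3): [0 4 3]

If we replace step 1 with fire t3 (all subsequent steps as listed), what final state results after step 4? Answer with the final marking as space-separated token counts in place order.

(re-executing from step 1 with the substitution; state before step 1: [0 3 1])
step 1 (fire t3): [0 4 1]
step 2 (fire t3): [0 5 1]
step 3 (fire t3): [0 6 1]
step 4 (fire t3): [0 7 1]

0 7 1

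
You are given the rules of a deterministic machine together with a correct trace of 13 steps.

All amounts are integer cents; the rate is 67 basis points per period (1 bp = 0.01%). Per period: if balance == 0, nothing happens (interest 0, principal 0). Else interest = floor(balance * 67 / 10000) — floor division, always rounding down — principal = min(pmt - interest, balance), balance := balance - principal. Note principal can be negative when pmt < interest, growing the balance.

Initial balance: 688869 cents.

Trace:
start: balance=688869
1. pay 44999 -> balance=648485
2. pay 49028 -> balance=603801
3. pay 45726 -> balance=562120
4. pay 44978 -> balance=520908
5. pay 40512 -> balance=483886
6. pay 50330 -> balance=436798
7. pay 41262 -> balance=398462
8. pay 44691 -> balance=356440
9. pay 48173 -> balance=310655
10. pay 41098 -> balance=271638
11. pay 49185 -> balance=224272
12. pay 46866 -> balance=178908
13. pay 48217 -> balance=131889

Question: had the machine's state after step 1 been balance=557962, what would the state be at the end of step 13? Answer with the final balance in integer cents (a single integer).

33813

state after step 1 := balance=557962
2. pay 49028 -> balance=512672
3. pay 45726 -> balance=470380
4. pay 44978 -> balance=428553
5. pay 40512 -> balance=390912
6. pay 50330 -> balance=343201
7. pay 41262 -> balance=304238
8. pay 44691 -> balance=261585
9. pay 48173 -> balance=215164
10. pay 41098 -> balance=175507
11. pay 49185 -> balance=127497
12. pay 46866 -> balance=81485
13. pay 48217 -> balance=33813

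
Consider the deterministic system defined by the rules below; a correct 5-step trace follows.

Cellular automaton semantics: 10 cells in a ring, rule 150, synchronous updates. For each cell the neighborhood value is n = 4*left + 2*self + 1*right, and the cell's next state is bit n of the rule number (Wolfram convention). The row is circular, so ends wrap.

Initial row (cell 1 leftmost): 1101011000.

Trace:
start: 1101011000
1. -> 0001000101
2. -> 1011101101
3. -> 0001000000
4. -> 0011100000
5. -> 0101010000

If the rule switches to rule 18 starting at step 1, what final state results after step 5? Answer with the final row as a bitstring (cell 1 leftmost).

0100010000

(re-executing steps 1..5 under rule 18; state before step 1: 1101011000)
1. -> 0000000101
2. -> 1000001000
3. -> 0100010101
4. -> 0010100000
5. -> 0100010000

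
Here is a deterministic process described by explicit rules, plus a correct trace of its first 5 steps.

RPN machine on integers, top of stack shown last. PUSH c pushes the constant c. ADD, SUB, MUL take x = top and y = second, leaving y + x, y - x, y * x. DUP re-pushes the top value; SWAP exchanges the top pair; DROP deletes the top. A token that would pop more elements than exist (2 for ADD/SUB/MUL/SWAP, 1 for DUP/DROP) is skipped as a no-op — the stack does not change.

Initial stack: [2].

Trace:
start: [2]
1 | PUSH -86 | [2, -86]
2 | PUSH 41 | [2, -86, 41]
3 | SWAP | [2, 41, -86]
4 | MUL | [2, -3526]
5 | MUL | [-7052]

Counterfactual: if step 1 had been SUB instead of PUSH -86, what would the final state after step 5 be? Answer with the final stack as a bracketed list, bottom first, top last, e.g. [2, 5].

[82]

(re-executing from step 1 with the substitution; state before step 1: [2])
1 | SUB | [2]
2 | PUSH 41 | [2, 41]
3 | SWAP | [41, 2]
4 | MUL | [82]
5 | MUL | [82]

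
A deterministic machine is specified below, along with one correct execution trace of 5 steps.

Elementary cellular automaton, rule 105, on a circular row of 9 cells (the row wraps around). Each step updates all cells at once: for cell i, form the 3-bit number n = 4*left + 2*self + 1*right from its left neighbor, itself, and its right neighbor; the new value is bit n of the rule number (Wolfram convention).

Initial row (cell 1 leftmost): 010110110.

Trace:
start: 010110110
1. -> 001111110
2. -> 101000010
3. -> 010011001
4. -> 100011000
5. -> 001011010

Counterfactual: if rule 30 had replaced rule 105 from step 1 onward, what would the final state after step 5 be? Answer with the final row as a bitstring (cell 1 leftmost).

111011110

(re-executing steps 1..5 under rule 30; state before step 1: 010110110)
1. -> 110100101
2. -> 000111101
3. -> 101100001
4. -> 001010011
5. -> 111011110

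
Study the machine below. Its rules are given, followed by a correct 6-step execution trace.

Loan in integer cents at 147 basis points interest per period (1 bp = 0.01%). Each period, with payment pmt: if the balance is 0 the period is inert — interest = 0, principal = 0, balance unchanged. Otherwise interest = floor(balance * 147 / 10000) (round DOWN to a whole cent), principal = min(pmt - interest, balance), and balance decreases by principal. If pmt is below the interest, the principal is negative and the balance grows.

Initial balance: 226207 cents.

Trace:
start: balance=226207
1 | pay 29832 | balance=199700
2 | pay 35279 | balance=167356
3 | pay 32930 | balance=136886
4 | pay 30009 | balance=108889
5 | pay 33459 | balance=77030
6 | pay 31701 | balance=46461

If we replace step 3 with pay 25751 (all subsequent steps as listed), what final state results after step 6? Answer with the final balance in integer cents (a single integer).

(re-executing from step 3 with the substitution; state before step 3: balance=167356)
3 | pay 25751 | balance=144065
4 | pay 30009 | balance=116173
5 | pay 33459 | balance=84421
6 | pay 31701 | balance=53960

53960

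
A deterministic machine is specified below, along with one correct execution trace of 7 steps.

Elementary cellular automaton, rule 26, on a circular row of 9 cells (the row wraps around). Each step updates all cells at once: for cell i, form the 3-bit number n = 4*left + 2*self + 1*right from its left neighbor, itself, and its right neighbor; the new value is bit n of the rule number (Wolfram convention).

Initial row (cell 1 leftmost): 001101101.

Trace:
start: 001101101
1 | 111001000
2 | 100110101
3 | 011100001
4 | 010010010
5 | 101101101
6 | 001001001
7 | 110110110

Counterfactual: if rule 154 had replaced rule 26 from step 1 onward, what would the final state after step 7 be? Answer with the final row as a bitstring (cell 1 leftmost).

(re-executing steps 1..7 under rule 154; state before step 1: 001101101)
1 | 111001000
2 | 110110101
3 | 100100001
4 | 011010011
5 | 010001110
6 | 101011101
7 | 000011001

000011001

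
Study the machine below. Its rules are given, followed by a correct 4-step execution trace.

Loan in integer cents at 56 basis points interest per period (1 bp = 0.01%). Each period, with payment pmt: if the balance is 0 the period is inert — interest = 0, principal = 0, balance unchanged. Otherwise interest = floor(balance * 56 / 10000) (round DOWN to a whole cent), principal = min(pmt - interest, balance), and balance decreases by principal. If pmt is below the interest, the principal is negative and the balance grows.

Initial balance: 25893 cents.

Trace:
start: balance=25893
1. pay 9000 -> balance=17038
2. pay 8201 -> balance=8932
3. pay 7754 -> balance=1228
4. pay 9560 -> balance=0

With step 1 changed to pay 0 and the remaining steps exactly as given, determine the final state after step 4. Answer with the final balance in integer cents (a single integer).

825

(re-executing from step 1 with the substitution; state before step 1: balance=25893)
1. pay 0 -> balance=26038
2. pay 8201 -> balance=17982
3. pay 7754 -> balance=10328
4. pay 9560 -> balance=825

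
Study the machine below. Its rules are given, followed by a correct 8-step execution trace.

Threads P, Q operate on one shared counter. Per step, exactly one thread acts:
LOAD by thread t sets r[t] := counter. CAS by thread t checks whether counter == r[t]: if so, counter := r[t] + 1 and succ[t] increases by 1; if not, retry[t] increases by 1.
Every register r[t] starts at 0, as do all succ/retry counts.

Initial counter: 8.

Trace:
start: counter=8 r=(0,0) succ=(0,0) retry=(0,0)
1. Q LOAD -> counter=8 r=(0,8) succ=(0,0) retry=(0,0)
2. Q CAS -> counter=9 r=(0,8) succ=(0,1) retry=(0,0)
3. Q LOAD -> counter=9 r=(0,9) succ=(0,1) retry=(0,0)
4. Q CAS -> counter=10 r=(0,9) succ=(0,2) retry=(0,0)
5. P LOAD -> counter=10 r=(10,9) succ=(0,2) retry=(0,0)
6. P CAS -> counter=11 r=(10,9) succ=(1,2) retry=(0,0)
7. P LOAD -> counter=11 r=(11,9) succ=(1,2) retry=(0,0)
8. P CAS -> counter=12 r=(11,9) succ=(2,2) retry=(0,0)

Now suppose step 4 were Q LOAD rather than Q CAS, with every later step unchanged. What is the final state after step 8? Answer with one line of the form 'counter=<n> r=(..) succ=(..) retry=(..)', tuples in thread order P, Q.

(re-executing from step 4 with the substitution; state before step 4: counter=9 r=(0,9) succ=(0,1) retry=(0,0))
4. Q LOAD -> counter=9 r=(0,9) succ=(0,1) retry=(0,0)
5. P LOAD -> counter=9 r=(9,9) succ=(0,1) retry=(0,0)
6. P CAS -> counter=10 r=(9,9) succ=(1,1) retry=(0,0)
7. P LOAD -> counter=10 r=(10,9) succ=(1,1) retry=(0,0)
8. P CAS -> counter=11 r=(10,9) succ=(2,1) retry=(0,0)

counter=11 r=(10,9) succ=(2,1) retry=(0,0)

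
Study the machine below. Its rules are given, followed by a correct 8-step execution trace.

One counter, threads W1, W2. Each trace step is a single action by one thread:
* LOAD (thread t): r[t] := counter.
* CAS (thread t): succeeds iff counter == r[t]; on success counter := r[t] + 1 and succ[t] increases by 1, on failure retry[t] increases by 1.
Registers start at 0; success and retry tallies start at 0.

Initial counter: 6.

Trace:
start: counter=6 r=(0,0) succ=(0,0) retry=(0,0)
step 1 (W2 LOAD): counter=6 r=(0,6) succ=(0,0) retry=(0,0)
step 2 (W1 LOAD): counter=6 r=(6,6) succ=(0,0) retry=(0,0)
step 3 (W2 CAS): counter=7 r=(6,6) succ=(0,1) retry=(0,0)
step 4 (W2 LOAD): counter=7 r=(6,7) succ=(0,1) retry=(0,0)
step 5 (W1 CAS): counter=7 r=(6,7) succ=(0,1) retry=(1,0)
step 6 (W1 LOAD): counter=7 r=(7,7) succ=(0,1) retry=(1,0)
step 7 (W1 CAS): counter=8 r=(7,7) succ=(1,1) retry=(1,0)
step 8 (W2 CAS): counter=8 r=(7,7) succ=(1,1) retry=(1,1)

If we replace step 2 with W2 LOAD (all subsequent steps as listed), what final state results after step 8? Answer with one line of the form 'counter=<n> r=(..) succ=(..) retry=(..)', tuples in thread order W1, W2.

counter=8 r=(7,7) succ=(1,1) retry=(1,1)

(re-executing from step 2 with the substitution; state before step 2: counter=6 r=(0,6) succ=(0,0) retry=(0,0))
step 2 (W2 LOAD): counter=6 r=(0,6) succ=(0,0) retry=(0,0)
step 3 (W2 CAS): counter=7 r=(0,6) succ=(0,1) retry=(0,0)
step 4 (W2 LOAD): counter=7 r=(0,7) succ=(0,1) retry=(0,0)
step 5 (W1 CAS): counter=7 r=(0,7) succ=(0,1) retry=(1,0)
step 6 (W1 LOAD): counter=7 r=(7,7) succ=(0,1) retry=(1,0)
step 7 (W1 CAS): counter=8 r=(7,7) succ=(1,1) retry=(1,0)
step 8 (W2 CAS): counter=8 r=(7,7) succ=(1,1) retry=(1,1)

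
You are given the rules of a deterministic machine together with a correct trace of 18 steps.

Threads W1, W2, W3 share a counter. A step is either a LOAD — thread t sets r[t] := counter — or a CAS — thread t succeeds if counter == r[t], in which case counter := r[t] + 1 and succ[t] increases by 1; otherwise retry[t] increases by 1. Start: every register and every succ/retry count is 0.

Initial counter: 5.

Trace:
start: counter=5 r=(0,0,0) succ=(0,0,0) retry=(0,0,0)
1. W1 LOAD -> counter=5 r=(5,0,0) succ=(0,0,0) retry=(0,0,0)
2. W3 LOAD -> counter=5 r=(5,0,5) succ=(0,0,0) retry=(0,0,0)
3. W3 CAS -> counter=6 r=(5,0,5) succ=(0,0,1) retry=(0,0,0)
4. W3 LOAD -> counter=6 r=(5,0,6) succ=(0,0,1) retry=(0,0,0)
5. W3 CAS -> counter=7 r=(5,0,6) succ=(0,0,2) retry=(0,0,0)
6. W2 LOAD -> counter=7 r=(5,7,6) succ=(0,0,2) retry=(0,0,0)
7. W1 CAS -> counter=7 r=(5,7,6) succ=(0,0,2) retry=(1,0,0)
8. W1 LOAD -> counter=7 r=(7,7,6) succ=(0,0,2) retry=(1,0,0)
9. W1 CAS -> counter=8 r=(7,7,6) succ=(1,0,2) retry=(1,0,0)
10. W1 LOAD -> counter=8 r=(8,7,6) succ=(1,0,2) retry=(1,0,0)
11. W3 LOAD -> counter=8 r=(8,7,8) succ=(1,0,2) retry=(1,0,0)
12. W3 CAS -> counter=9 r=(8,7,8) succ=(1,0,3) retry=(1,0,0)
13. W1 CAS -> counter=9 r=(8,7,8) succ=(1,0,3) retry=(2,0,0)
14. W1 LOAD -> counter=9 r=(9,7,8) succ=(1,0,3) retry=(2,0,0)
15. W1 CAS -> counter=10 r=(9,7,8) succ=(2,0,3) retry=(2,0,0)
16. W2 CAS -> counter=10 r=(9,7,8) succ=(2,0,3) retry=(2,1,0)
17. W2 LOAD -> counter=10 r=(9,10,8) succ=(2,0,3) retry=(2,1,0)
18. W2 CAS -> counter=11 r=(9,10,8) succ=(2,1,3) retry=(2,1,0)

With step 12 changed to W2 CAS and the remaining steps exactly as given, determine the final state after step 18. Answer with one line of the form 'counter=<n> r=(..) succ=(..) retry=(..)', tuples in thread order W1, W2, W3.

(re-executing from step 12 with the substitution; state before step 12: counter=8 r=(8,7,8) succ=(1,0,2) retry=(1,0,0))
12. W2 CAS -> counter=8 r=(8,7,8) succ=(1,0,2) retry=(1,1,0)
13. W1 CAS -> counter=9 r=(8,7,8) succ=(2,0,2) retry=(1,1,0)
14. W1 LOAD -> counter=9 r=(9,7,8) succ=(2,0,2) retry=(1,1,0)
15. W1 CAS -> counter=10 r=(9,7,8) succ=(3,0,2) retry=(1,1,0)
16. W2 CAS -> counter=10 r=(9,7,8) succ=(3,0,2) retry=(1,2,0)
17. W2 LOAD -> counter=10 r=(9,10,8) succ=(3,0,2) retry=(1,2,0)
18. W2 CAS -> counter=11 r=(9,10,8) succ=(3,1,2) retry=(1,2,0)

counter=11 r=(9,10,8) succ=(3,1,2) retry=(1,2,0)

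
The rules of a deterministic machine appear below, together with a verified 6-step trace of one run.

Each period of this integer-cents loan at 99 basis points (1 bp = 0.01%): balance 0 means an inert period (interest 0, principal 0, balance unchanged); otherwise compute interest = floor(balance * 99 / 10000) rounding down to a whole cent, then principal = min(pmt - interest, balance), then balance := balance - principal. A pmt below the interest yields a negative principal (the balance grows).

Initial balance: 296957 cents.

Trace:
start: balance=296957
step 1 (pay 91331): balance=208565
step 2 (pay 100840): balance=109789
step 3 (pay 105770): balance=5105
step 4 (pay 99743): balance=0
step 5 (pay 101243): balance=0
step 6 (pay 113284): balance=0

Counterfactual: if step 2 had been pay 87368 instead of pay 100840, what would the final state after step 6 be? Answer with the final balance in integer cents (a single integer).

(re-executing from step 2 with the substitution; state before step 2: balance=208565)
step 2 (pay 87368): balance=123261
step 3 (pay 105770): balance=18711
step 4 (pay 99743): balance=0
step 5 (pay 101243): balance=0
step 6 (pay 113284): balance=0

0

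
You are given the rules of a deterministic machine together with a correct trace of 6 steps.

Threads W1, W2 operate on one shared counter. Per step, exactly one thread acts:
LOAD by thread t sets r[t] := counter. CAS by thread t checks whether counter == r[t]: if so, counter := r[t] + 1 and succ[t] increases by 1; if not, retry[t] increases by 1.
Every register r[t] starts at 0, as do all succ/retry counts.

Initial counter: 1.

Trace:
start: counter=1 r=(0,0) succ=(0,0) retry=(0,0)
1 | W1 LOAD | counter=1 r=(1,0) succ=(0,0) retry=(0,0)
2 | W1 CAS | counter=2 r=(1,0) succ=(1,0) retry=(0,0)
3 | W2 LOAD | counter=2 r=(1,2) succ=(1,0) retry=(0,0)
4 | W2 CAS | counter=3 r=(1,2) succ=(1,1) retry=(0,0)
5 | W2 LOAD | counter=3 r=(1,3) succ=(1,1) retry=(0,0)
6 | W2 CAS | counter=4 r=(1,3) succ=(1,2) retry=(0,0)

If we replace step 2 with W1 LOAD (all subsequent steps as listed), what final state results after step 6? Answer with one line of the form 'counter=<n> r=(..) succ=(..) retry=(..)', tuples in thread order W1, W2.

counter=3 r=(1,2) succ=(0,2) retry=(0,0)

(re-executing from step 2 with the substitution; state before step 2: counter=1 r=(1,0) succ=(0,0) retry=(0,0))
2 | W1 LOAD | counter=1 r=(1,0) succ=(0,0) retry=(0,0)
3 | W2 LOAD | counter=1 r=(1,1) succ=(0,0) retry=(0,0)
4 | W2 CAS | counter=2 r=(1,1) succ=(0,1) retry=(0,0)
5 | W2 LOAD | counter=2 r=(1,2) succ=(0,1) retry=(0,0)
6 | W2 CAS | counter=3 r=(1,2) succ=(0,2) retry=(0,0)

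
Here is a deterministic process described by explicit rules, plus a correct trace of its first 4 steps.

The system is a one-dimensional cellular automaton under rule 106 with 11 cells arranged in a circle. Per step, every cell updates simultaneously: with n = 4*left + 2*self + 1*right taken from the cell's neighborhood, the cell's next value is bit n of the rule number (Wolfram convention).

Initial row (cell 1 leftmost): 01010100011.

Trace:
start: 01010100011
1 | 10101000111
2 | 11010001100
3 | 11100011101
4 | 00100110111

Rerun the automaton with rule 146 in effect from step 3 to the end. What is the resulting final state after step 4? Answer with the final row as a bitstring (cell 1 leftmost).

(re-executing steps 3..4 under rule 146; state before step 3: 11010001100)
3 | 00001010011
4 | 10010001100

10010001100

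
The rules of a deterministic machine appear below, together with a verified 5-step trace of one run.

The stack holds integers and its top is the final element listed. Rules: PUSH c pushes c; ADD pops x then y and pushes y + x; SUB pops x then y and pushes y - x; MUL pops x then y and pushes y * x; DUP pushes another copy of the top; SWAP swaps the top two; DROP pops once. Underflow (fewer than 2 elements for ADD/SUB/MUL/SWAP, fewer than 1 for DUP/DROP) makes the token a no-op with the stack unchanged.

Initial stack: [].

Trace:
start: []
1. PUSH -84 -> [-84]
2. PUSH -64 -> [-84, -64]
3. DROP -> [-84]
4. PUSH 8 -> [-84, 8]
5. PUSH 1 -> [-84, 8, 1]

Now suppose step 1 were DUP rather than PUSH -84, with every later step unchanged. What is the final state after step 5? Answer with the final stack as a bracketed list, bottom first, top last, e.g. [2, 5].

[8, 1]

(re-executing from step 1 with the substitution; state before step 1: [])
1. DUP -> []
2. PUSH -64 -> [-64]
3. DROP -> []
4. PUSH 8 -> [8]
5. PUSH 1 -> [8, 1]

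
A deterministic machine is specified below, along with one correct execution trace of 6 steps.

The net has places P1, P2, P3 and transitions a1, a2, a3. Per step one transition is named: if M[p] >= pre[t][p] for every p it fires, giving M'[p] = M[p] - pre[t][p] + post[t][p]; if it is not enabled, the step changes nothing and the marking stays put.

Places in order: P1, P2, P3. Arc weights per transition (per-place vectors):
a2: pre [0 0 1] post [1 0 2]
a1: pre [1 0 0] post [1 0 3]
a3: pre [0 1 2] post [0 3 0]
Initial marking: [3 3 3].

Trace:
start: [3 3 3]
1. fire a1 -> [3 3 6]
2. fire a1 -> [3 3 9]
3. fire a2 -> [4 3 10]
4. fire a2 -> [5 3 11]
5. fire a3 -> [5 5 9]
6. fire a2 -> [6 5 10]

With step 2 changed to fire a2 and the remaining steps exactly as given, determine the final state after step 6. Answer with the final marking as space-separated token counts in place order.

7 5 8

(re-executing from step 2 with the substitution; state before step 2: [3 3 6])
2. fire a2 -> [4 3 7]
3. fire a2 -> [5 3 8]
4. fire a2 -> [6 3 9]
5. fire a3 -> [6 5 7]
6. fire a2 -> [7 5 8]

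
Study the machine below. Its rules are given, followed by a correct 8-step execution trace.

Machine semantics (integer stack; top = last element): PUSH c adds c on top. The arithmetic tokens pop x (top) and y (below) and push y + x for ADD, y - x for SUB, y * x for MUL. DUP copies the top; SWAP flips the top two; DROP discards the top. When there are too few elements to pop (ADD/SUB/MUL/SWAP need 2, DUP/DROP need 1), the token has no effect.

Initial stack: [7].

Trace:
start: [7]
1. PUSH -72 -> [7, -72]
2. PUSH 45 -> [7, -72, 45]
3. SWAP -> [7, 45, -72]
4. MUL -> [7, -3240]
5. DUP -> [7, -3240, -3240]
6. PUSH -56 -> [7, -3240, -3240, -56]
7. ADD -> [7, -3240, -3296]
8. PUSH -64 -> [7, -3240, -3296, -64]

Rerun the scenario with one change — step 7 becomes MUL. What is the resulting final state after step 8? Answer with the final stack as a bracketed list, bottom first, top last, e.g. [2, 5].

(re-executing from step 7 with the substitution; state before step 7: [7, -3240, -3240, -56])
7. MUL -> [7, -3240, 181440]
8. PUSH -64 -> [7, -3240, 181440, -64]

[7, -3240, 181440, -64]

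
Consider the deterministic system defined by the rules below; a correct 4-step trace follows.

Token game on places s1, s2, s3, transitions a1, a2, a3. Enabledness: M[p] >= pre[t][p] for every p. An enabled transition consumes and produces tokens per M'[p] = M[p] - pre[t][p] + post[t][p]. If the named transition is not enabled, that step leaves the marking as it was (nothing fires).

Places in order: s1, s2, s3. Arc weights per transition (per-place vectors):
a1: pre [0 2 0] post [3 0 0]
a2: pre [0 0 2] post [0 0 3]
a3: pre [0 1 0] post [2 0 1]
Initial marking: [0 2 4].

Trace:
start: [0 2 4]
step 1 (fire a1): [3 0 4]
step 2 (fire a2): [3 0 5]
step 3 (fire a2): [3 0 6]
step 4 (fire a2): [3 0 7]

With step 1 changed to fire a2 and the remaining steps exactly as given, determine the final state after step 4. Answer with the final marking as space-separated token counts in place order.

(re-executing from step 1 with the substitution; state before step 1: [0 2 4])
step 1 (fire a2): [0 2 5]
step 2 (fire a2): [0 2 6]
step 3 (fire a2): [0 2 7]
step 4 (fire a2): [0 2 8]

0 2 8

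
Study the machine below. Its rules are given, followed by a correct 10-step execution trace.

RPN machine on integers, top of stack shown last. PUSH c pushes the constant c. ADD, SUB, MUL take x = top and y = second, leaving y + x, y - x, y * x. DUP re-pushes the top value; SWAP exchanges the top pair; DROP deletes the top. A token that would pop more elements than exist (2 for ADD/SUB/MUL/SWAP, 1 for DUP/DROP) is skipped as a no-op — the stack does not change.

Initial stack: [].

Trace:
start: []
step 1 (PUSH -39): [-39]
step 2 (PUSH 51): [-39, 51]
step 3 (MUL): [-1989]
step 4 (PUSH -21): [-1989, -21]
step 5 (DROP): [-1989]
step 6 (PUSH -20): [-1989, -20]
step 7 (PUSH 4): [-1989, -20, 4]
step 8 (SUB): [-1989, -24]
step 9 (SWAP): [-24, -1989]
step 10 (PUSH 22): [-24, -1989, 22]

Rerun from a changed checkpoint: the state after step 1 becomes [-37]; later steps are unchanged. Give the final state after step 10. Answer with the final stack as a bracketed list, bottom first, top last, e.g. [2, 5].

state after step 1 := [-37]
step 2 (PUSH 51): [-37, 51]
step 3 (MUL): [-1887]
step 4 (PUSH -21): [-1887, -21]
step 5 (DROP): [-1887]
step 6 (PUSH -20): [-1887, -20]
step 7 (PUSH 4): [-1887, -20, 4]
step 8 (SUB): [-1887, -24]
step 9 (SWAP): [-24, -1887]
step 10 (PUSH 22): [-24, -1887, 22]

[-24, -1887, 22]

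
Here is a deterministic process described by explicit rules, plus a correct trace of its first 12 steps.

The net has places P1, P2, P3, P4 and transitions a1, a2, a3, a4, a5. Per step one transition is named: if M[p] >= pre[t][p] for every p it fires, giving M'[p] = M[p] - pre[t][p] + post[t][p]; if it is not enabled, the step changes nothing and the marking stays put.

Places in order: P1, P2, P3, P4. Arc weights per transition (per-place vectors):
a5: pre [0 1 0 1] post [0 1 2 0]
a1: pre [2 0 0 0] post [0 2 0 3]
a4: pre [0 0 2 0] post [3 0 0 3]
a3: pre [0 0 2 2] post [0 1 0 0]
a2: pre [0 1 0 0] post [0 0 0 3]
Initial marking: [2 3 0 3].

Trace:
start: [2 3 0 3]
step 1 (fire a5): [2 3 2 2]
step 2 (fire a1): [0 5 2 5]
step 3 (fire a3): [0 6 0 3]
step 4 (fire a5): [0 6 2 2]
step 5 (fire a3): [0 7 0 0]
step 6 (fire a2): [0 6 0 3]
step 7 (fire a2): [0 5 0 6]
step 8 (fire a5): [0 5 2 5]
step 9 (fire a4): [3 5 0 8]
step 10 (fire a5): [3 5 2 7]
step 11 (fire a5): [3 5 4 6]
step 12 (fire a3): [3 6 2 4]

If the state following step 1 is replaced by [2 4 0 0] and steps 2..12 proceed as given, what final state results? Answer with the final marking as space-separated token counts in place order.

state after step 1 := [2 4 0 0]
step 2 (fire a1): [0 6 0 3]
step 3 (fire a3): [0 6 0 3]
step 4 (fire a5): [0 6 2 2]
step 5 (fire a3): [0 7 0 0]
step 6 (fire a2): [0 6 0 3]
step 7 (fire a2): [0 5 0 6]
step 8 (fire a5): [0 5 2 5]
step 9 (fire a4): [3 5 0 8]
step 10 (fire a5): [3 5 2 7]
step 11 (fire a5): [3 5 4 6]
step 12 (fire a3): [3 6 2 4]

3 6 2 4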